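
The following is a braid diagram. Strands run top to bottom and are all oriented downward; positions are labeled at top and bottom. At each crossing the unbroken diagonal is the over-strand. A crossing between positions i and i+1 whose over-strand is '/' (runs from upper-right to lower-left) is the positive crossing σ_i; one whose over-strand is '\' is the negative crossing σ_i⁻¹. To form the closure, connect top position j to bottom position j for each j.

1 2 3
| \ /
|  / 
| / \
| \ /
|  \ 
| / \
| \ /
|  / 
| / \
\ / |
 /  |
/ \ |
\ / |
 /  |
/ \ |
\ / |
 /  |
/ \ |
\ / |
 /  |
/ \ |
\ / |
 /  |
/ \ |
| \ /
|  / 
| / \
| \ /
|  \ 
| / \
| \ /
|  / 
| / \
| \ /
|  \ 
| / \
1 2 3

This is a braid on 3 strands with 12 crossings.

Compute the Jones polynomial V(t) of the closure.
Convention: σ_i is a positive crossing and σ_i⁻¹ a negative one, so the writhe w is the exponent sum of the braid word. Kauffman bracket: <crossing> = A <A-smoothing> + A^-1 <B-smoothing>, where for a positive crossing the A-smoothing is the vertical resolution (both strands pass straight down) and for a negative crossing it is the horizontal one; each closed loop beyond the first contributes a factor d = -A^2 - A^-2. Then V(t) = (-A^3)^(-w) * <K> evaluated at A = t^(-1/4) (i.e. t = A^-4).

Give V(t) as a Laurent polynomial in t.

Reading the diagram top to bottom ('/'-over between positions i,i+1 = s_i, '\'-over = s_i^-1): braid word = s2 s2^-1 s2 s1 s1 s1 s1 s1 s2 s2^-1 s2 s2^-1.
The presented braid s2 s2^-1 s2 s1 s1 s1 s1 s1 s2 s2^-1 s2 s2^-1 on 3 strands reduces by inverse Markov moves (closure unchanged at each step):
  Deconjugate: the word is γ·β·γ⁻¹ with γ = s2 s2^-1 (prefix) and γ⁻¹ = s2 s2^-1 (suffix); strip both.
  Deconjugate: the word is γ·β·γ⁻¹ with γ = s2 (prefix) and γ⁻¹ = s2^-1 (suffix); strip both.
  Destabilize: the word has the form β·s2 where s2 occurs only as the final letter (β ∈ B_2); drop it and the last strand → 2 strands.
Reduced to β = s1 s1 s1 s1 s1 on 2 strands, 5 crossings.
Compute on β:
Braid: s1 s1 s1 s1 s1 on 2 strands, 5 crossings.
Writhe w = (#positive) - (#negative) = 5 - 0 = 5.
State-sum expansion of <K>. There are 2^5 = 32 states.
Smooth each crossing (0=||, 1=⌣⌢); contribution A^(Σ sign_k(1-2s_k)) * d^(L-1).
  state 00000: A-exp=+5, loops=2, term = A^5 * d^1
  state 00001: A-exp=+3, loops=1, term = A^3 * d^0
  state 00010: A-exp=+3, loops=1, term = A^3 * d^0
  state 00011: A-exp=+1, loops=2, term = A^1 * d^1
  state 00100: A-exp=+3, loops=1, term = A^3 * d^0
  state 00101: A-exp=+1, loops=2, term = A^1 * d^1
  state 00110: A-exp=+1, loops=2, term = A^1 * d^1
  state 00111: A-exp=-1, loops=3, term = A^-1 * d^2
  state 01000: A-exp=+3, loops=1, term = A^3 * d^0
  state 01001: A-exp=+1, loops=2, term = A^1 * d^1
  state 01010: A-exp=+1, loops=2, term = A^1 * d^1
  state 01011: A-exp=-1, loops=3, term = A^-1 * d^2
  state 01100: A-exp=+1, loops=2, term = A^1 * d^1
  state 01101: A-exp=-1, loops=3, term = A^-1 * d^2
  state 01110: A-exp=-1, loops=3, term = A^-1 * d^2
  state 01111: A-exp=-3, loops=4, term = A^-3 * d^3
  state 10000: A-exp=+3, loops=1, term = A^3 * d^0
  state 10001: A-exp=+1, loops=2, term = A^1 * d^1
  state 10010: A-exp=+1, loops=2, term = A^1 * d^1
  state 10011: A-exp=-1, loops=3, term = A^-1 * d^2
  state 10100: A-exp=+1, loops=2, term = A^1 * d^1
  state 10101: A-exp=-1, loops=3, term = A^-1 * d^2
  state 10110: A-exp=-1, loops=3, term = A^-1 * d^2
  state 10111: A-exp=-3, loops=4, term = A^-3 * d^3
  state 11000: A-exp=+1, loops=2, term = A^1 * d^1
  state 11001: A-exp=-1, loops=3, term = A^-1 * d^2
  state 11010: A-exp=-1, loops=3, term = A^-1 * d^2
  state 11011: A-exp=-3, loops=4, term = A^-3 * d^3
  state 11100: A-exp=-1, loops=3, term = A^-1 * d^2
  state 11101: A-exp=-3, loops=4, term = A^-3 * d^3
  state 11110: A-exp=-3, loops=4, term = A^-3 * d^3
  state 11111: A-exp=-5, loops=5, term = A^-5 * d^4
Collect the terms by A-exponent (count of states per loop number):
Powers of d = -A^2 - A^-2: d^2 = A^4 + 2 + A^-4; d^3 = -A^6 - 3*A^2 - 3*A^-2 - A^-6; d^4 = A^8 + 4*A^4 + 6 + 4*A^-4 + A^-8.
  A^5 * (d) = -A^7 - A^3
  A^3 * (5) = 5*A^3
  A^1 * (10*d) = -10*A^3 - 10*A^-1
  A^-1 * (10*d^2) = 10*A^3 + 20*A^-1 + 10*A^-5
  A^-3 * (5*d^3) = -5*A^3 - 15*A^-1 - 15*A^-5 - 5*A^-9
  A^-5 * (d^4) = A^3 + 4*A^-1 + 6*A^-5 + 4*A^-9 + A^-13
Summing the groups: <K> = -A^7 - A^-1 + A^-5 - A^-9 + A^-13
Normalise by the writhe: (-A^3)^(-w) = (-A^3)^(-5) = -A^-15, so f(A) = -A^-15 * <K> = A^-8 + A^-16 - A^-20 + A^-24 - A^-28.
Substitute A = t^(-1/4), i.e. A^e → t^(-e/4): V(t) = -t^7 + t^6 - t^5 + t^4 + t^2

Answer: -t^7 + t^6 - t^5 + t^4 + t^2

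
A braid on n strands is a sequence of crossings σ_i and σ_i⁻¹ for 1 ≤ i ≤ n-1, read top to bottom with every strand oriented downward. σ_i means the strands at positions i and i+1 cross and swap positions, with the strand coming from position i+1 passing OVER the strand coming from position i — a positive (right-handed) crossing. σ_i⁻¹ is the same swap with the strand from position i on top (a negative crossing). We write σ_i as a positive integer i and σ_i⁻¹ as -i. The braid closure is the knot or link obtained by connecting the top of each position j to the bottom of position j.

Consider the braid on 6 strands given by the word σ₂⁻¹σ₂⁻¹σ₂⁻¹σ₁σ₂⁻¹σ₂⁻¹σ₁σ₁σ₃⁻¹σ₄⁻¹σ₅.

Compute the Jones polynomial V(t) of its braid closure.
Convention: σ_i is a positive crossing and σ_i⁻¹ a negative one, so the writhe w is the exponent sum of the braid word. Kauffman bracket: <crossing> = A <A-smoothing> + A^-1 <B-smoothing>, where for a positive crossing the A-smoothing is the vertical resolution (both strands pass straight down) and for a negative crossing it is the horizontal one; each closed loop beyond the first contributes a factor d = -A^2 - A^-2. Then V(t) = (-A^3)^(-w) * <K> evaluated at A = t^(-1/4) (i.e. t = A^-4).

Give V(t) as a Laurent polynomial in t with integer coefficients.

-t^2 + 2*t - 3 + 5*t^-1 - 4*t^-2 + 5*t^-3 - 4*t^-4 + 2*t^-5 - t^-6

Derivation:
The presented braid s2^-1 s2^-1 s2^-1 s1 s2^-1 s2^-1 s1 s1 s3^-1 s4^-1 s5 on 6 strands reduces by inverse Markov moves (closure unchanged at each step):
  Destabilize: the word has the form β·s5 where s5 occurs only as the final letter (β ∈ B_5); drop it and the last strand → 5 strands.
  Destabilize: the word has the form β·s4^-1 where s4^-1 occurs only as the final letter (β ∈ B_4); drop it and the last strand → 4 strands.
  Destabilize: the word has the form β·s3^-1 where s3^-1 occurs only as the final letter (β ∈ B_3); drop it and the last strand → 3 strands.
Reduced to β = s2^-1 s2^-1 s2^-1 s1 s2^-1 s2^-1 s1 s1 on 3 strands, 8 crossings.
Compute on β:
Braid: s2^-1 s2^-1 s2^-1 s1 s2^-1 s2^-1 s1 s1 on 3 strands, 8 crossings.
Writhe w = (#positive) - (#negative) = 3 - 5 = -2.
Enumerate smoothing states for the bracket polynomial. There are 2^8 = 256 states.
Each crossing splits two ways (0=vertical, 1=horizontal). The state's weight is A^(#A-smoothings - #B-smoothings) * d^(loops - 1).
Tabulate the states by total A-exponent and number of loops L (A-exp: L × count):
  A^8: L=6 ×1
  A^6: L=5 ×8
  A^4: L=4 ×27, L=6 ×1
  A^2: L=3 ×50, L=5 ×6
  A^0: L=2 ×53, L=4 ×17
  A^-2: L=1 ×27, L=3 ×28, L=5 ×1
  A^-4: L=2 ×24, L=4 ×4
  A^-6: L=3 ×8
  A^-8: L=4 ×1
Each group contributes A^e * Σ count * d^(L-1):
Powers of d = -A^2 - A^-2: d^2 = A^4 + 2 + A^-4; d^3 = -A^6 - 3*A^2 - 3*A^-2 - A^-6; d^4 = A^8 + 4*A^4 + 6 + 4*A^-4 + A^-8; d^5 = -A^10 - 5*A^6 - 10*A^2 - 10*A^-2 - 5*A^-6 - A^-10.
  A^8 * (d^5) = -A^18 - 5*A^14 - 10*A^10 - 10*A^6 - 5*A^2 - A^-2
  A^6 * (8*d^4) = 8*A^14 + 32*A^10 + 48*A^6 + 32*A^2 + 8*A^-2
  A^4 * (27*d^3 + d^5) = -A^14 - 32*A^10 - 91*A^6 - 91*A^2 - 32*A^-2 - A^-6
  A^2 * (50*d^2 + 6*d^4) = 6*A^10 + 74*A^6 + 136*A^2 + 74*A^-2 + 6*A^-6
  A^0 * (53*d + 17*d^3) = -17*A^6 - 104*A^2 - 104*A^-2 - 17*A^-6
  A^-2 * (27 + 28*d^2 + d^4) = A^6 + 32*A^2 + 89*A^-2 + 32*A^-6 + A^-10
  A^-4 * (24*d + 4*d^3) = -4*A^2 - 36*A^-2 - 36*A^-6 - 4*A^-10
  A^-6 * (8*d^2) = 8*A^-2 + 16*A^-6 + 8*A^-10
  A^-8 * (d^3) = -A^-2 - 3*A^-6 - 3*A^-10 - A^-14
Summing the groups: <K> = -A^18 + 2*A^14 - 4*A^10 + 5*A^6 - 4*A^2 + 5*A^-2 - 3*A^-6 + 2*A^-10 - A^-14
Normalise by the writhe: (-A^3)^(-w) = (-A^3)^(2) = A^6, so f(A) = A^6 * <K> = -A^24 + 2*A^20 - 4*A^16 + 5*A^12 - 4*A^8 + 5*A^4 - 3 + 2*A^-4 - A^-8.
Substitute A = t^(-1/4), i.e. A^e → t^(-e/4): V(t) = -t^2 + 2*t - 3 + 5*t^-1 - 4*t^-2 + 5*t^-3 - 4*t^-4 + 2*t^-5 - t^-6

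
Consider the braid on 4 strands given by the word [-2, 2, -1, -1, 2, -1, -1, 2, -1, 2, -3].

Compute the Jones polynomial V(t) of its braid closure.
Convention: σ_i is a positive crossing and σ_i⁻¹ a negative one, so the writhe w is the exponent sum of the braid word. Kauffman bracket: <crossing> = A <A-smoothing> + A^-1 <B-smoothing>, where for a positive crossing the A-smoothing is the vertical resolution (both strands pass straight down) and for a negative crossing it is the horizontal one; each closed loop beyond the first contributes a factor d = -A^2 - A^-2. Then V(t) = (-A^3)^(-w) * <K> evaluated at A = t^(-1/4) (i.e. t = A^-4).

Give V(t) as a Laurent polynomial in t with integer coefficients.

The presented braid s2^-1 s2 s1^-1 s1^-1 s2 s1^-1 s1^-1 s2 s1^-1 s2 s3^-1 on 4 strands reduces by inverse Markov moves (closure unchanged at each step):
  Destabilize: the word has the form β·s3^-1 where s3^-1 occurs only as the final letter (β ∈ B_3); drop it and the last strand → 3 strands.
  Deconjugate: the word is γ·β·γ⁻¹ with γ = s2^-1 (prefix) and γ⁻¹ = s2 (suffix); strip both.
Reduced to β = s2 s1^-1 s1^-1 s2 s1^-1 s1^-1 s2 s1^-1 on 3 strands, 8 crossings.
Compute on β:
Braid: s2 s1^-1 s1^-1 s2 s1^-1 s1^-1 s2 s1^-1 on 3 strands, 8 crossings.
Writhe w = (#positive) - (#negative) = 3 - 5 = -2.
State-sum expansion of <K>. There are 2^8 = 256 states.
Smooth each crossing (0=||, 1=⌣⌢); contribution A^(Σ sign_k(1-2s_k)) * d^(L-1).
Tabulate the states by total A-exponent and number of loops L (A-exp: L × count):
  A^8: L=6 ×1
  A^6: L=5 ×8
  A^4: L=4 ×28
  A^2: L=3 ×55, L=5 ×1
  A^0: L=2 ×63, L=4 ×7
  A^-2: L=1 ×35, L=3 ×21
  A^-4: L=2 ×26, L=4 ×2
  A^-6: L=3 ×8
  A^-8: L=4 ×1
Each group contributes A^e * Σ count * d^(L-1):
Powers of d = -A^2 - A^-2: d^2 = A^4 + 2 + A^-4; d^3 = -A^6 - 3*A^2 - 3*A^-2 - A^-6; d^4 = A^8 + 4*A^4 + 6 + 4*A^-4 + A^-8; d^5 = -A^10 - 5*A^6 - 10*A^2 - 10*A^-2 - 5*A^-6 - A^-10.
  A^8 * (d^5) = -A^18 - 5*A^14 - 10*A^10 - 10*A^6 - 5*A^2 - A^-2
  A^6 * (8*d^4) = 8*A^14 + 32*A^10 + 48*A^6 + 32*A^2 + 8*A^-2
  A^4 * (28*d^3) = -28*A^10 - 84*A^6 - 84*A^2 - 28*A^-2
  A^2 * (55*d^2 + d^4) = A^10 + 59*A^6 + 116*A^2 + 59*A^-2 + A^-6
  A^0 * (63*d + 7*d^3) = -7*A^6 - 84*A^2 - 84*A^-2 - 7*A^-6
  A^-2 * (35 + 21*d^2) = 21*A^2 + 77*A^-2 + 21*A^-6
  A^-4 * (26*d + 2*d^3) = -2*A^2 - 32*A^-2 - 32*A^-6 - 2*A^-10
  A^-6 * (8*d^2) = 8*A^-2 + 16*A^-6 + 8*A^-10
  A^-8 * (d^3) = -A^-2 - 3*A^-6 - 3*A^-10 - A^-14
Summing the groups: <K> = -A^18 + 3*A^14 - 5*A^10 + 6*A^6 - 6*A^2 + 6*A^-2 - 4*A^-6 + 3*A^-10 - A^-14
Normalise by the writhe: (-A^3)^(-w) = (-A^3)^(2) = A^6, so f(A) = A^6 * <K> = -A^24 + 3*A^20 - 5*A^16 + 6*A^12 - 6*A^8 + 6*A^4 - 4 + 3*A^-4 - A^-8.
Substitute A = t^(-1/4), i.e. A^e → t^(-e/4): V(t) = -t^2 + 3*t - 4 + 6*t^-1 - 6*t^-2 + 6*t^-3 - 5*t^-4 + 3*t^-5 - t^-6

Answer: -t^2 + 3*t - 4 + 6*t^-1 - 6*t^-2 + 6*t^-3 - 5*t^-4 + 3*t^-5 - t^-6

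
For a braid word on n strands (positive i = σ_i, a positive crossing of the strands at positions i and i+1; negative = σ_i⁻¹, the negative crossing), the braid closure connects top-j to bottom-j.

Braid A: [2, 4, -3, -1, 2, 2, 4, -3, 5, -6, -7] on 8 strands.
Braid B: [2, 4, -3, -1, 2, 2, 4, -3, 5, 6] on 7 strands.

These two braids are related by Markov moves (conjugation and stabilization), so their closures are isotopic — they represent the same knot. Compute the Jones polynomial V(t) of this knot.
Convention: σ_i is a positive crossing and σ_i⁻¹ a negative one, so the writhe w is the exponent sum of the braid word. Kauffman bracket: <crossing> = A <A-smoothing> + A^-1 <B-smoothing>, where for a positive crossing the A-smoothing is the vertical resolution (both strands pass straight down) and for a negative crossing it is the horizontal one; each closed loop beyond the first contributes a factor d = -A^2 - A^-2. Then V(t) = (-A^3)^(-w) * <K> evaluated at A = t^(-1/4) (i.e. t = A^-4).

Markov-equivalent braids have isotopic closures, hence identical knot invariants. Strip the Markov moves from each word to reach a common short braid β, then compute V(t) once on β.
Braid A: s2 s4 s3^-1 s1^-1 s2 s2 s4 s3^-1 s5 s6^-1 s7^-1 on 8 strands reduces by inverse Markov moves (closure unchanged at each step):
  Destabilize: the word has the form β·s7^-1 where s7^-1 occurs only as the final letter (β ∈ B_7); drop it and the last strand → 7 strands.
  Destabilize: the word has the form β·s6^-1 where s6^-1 occurs only as the final letter (β ∈ B_6); drop it and the last strand → 6 strands.
  Destabilize: the word has the form β·s5 where s5 occurs only as the final letter (β ∈ B_5); drop it and the last strand → 5 strands.
Reduced to β = s2 s4 s3^-1 s1^-1 s2 s2 s4 s3^-1 on 5 strands, 8 crossings.
Braid B: s2 s4 s3^-1 s1^-1 s2 s2 s4 s3^-1 s5 s6 on 7 strands reduces by inverse Markov moves (closure unchanged at each step):
  Destabilize: the word has the form β·s6 where s6 occurs only as the final letter (β ∈ B_6); drop it and the last strand → 6 strands.
  Destabilize: the word has the form β·s5 where s5 occurs only as the final letter (β ∈ B_5); drop it and the last strand → 5 strands.
Reduced to β = s2 s4 s3^-1 s1^-1 s2 s2 s4 s3^-1 on 5 strands, 8 crossings.
Both give the same β = s2 s4 s3^-1 s1^-1 s2 s2 s4 s3^-1 on 5 strands, so one state sum suffices:
Braid: s2 s4 s3^-1 s1^-1 s2 s2 s4 s3^-1 on 5 strands, 8 crossings.
Writhe w = (#positive) - (#negative) = 5 - 3 = 2.
Computing the Kauffman bracket via state sum. There are 2^8 = 256 states.
Each crossing splits two ways (0=vertical, 1=horizontal). The state's weight is A^(#A-smoothings - #B-smoothings) * d^(loops - 1).
Tabulate the states by total A-exponent and number of loops L (A-exp: L × count):
  A^8: L=4 ×1
  A^6: L=3 ×7, L=5 ×1
  A^4: L=2 ×19, L=4 ×9
  A^2: L=1 ×19, L=3 ×35, L=5 ×2
  A^0: L=2 ×48, L=4 ×22
  A^-2: L=3 ×49, L=5 ×7
  A^-4: L=4 ×27, L=6 ×1
  A^-6: L=5 ×8
  A^-8: L=6 ×1
Each group contributes A^e * Σ count * d^(L-1):
Powers of d = -A^2 - A^-2: d^2 = A^4 + 2 + A^-4; d^3 = -A^6 - 3*A^2 - 3*A^-2 - A^-6; d^4 = A^8 + 4*A^4 + 6 + 4*A^-4 + A^-8; d^5 = -A^10 - 5*A^6 - 10*A^2 - 10*A^-2 - 5*A^-6 - A^-10.
  A^8 * (d^3) = -A^14 - 3*A^10 - 3*A^6 - A^2
  A^6 * (7*d^2 + d^4) = A^14 + 11*A^10 + 20*A^6 + 11*A^2 + A^-2
  A^4 * (19*d + 9*d^3) = -9*A^10 - 46*A^6 - 46*A^2 - 9*A^-2
  A^2 * (19 + 35*d^2 + 2*d^4) = 2*A^10 + 43*A^6 + 101*A^2 + 43*A^-2 + 2*A^-6
  A^0 * (48*d + 22*d^3) = -22*A^6 - 114*A^2 - 114*A^-2 - 22*A^-6
  A^-2 * (49*d^2 + 7*d^4) = 7*A^6 + 77*A^2 + 140*A^-2 + 77*A^-6 + 7*A^-10
  A^-4 * (27*d^3 + d^5) = -A^6 - 32*A^2 - 91*A^-2 - 91*A^-6 - 32*A^-10 - A^-14
  A^-6 * (8*d^4) = 8*A^2 + 32*A^-2 + 48*A^-6 + 32*A^-10 + 8*A^-14
  A^-8 * (d^5) = -A^2 - 5*A^-2 - 10*A^-6 - 10*A^-10 - 5*A^-14 - A^-18
Summing the groups: <K> = A^10 - 2*A^6 + 3*A^2 - 3*A^-2 + 4*A^-6 - 3*A^-10 + 2*A^-14 - A^-18
Normalise by the writhe: (-A^3)^(-w) = (-A^3)^(-2) = A^-6, so f(A) = A^-6 * <K> = A^4 - 2 + 3*A^-4 - 3*A^-8 + 4*A^-12 - 3*A^-16 + 2*A^-20 - A^-24.
Substitute A = t^(-1/4), i.e. A^e → t^(-e/4): V(t) = -t^6 + 2*t^5 - 3*t^4 + 4*t^3 - 3*t^2 + 3*t - 2 + t^-1

Answer: -t^6 + 2*t^5 - 3*t^4 + 4*t^3 - 3*t^2 + 3*t - 2 + t^-1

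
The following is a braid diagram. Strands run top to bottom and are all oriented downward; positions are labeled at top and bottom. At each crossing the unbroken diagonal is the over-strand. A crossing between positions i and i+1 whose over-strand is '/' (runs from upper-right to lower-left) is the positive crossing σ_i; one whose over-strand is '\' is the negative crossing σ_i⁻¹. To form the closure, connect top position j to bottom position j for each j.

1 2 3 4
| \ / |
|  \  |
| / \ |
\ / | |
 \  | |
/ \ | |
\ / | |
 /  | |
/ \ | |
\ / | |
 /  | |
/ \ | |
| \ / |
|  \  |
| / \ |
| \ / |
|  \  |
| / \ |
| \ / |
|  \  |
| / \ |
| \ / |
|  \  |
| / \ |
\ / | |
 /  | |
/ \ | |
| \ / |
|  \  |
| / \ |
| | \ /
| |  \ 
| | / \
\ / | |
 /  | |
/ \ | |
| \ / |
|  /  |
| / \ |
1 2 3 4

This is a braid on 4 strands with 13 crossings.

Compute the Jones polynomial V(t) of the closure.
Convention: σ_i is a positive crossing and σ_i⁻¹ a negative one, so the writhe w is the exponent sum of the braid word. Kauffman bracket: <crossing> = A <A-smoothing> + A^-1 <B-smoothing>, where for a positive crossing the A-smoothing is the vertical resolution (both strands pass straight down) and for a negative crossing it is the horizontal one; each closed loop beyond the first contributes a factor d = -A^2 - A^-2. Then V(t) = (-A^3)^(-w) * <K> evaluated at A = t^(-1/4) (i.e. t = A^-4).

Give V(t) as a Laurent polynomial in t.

Reading the diagram top to bottom ('/'-over between positions i,i+1 = s_i, '\'-over = s_i^-1): braid word = s2^-1 s1^-1 s1 s1 s2^-1 s2^-1 s2^-1 s2^-1 s1 s2^-1 s3^-1 s1 s2.
The presented braid s2^-1 s1^-1 s1 s1 s2^-1 s2^-1 s2^-1 s2^-1 s1 s2^-1 s3^-1 s1 s2 on 4 strands reduces by inverse Markov moves (closure unchanged at each step):
  Deconjugate: the word is γ·β·γ⁻¹ with γ = s2^-1 s1^-1 (prefix) and γ⁻¹ = s1 s2 (suffix); strip both.
  Destabilize: the word has the form β·s3^-1 where s3^-1 occurs only as the final letter (β ∈ B_3); drop it and the last strand → 3 strands.
Reduced to β = s1 s1 s2^-1 s2^-1 s2^-1 s2^-1 s1 s2^-1 on 3 strands, 8 crossings.
Compute on β:
Braid: s1 s1 s2^-1 s2^-1 s2^-1 s2^-1 s1 s2^-1 on 3 strands, 8 crossings.
Writhe w = (#positive) - (#negative) = 3 - 5 = -2.
Enumerate smoothing states for the bracket polynomial. There are 2^8 = 256 states.
Each crossing splits two ways (0=vertical, 1=horizontal). The state's weight is A^(#A-smoothings - #B-smoothings) * d^(loops - 1).
Tabulate the states by total A-exponent and number of loops L (A-exp: L × count):
  A^8: L=6 ×1
  A^6: L=5 ×8
  A^4: L=4 ×27, L=6 ×1
  A^2: L=3 ×48, L=5 ×8
  A^0: L=2 ×47, L=4 ×22, L=6 ×1
  A^-2: L=1 ×23, L=3 ×29, L=5 ×4
  A^-4: L=2 ×22, L=4 ×6
  A^-6: L=3 ×8
  A^-8: L=4 ×1
Each group contributes A^e * Σ count * d^(L-1):
Powers of d = -A^2 - A^-2: d^2 = A^4 + 2 + A^-4; d^3 = -A^6 - 3*A^2 - 3*A^-2 - A^-6; d^4 = A^8 + 4*A^4 + 6 + 4*A^-4 + A^-8; d^5 = -A^10 - 5*A^6 - 10*A^2 - 10*A^-2 - 5*A^-6 - A^-10.
  A^8 * (d^5) = -A^18 - 5*A^14 - 10*A^10 - 10*A^6 - 5*A^2 - A^-2
  A^6 * (8*d^4) = 8*A^14 + 32*A^10 + 48*A^6 + 32*A^2 + 8*A^-2
  A^4 * (27*d^3 + d^5) = -A^14 - 32*A^10 - 91*A^6 - 91*A^2 - 32*A^-2 - A^-6
  A^2 * (48*d^2 + 8*d^4) = 8*A^10 + 80*A^6 + 144*A^2 + 80*A^-2 + 8*A^-6
  A^0 * (47*d + 22*d^3 + d^5) = -A^10 - 27*A^6 - 123*A^2 - 123*A^-2 - 27*A^-6 - A^-10
  A^-2 * (23 + 29*d^2 + 4*d^4) = 4*A^6 + 45*A^2 + 105*A^-2 + 45*A^-6 + 4*A^-10
  A^-4 * (22*d + 6*d^3) = -6*A^2 - 40*A^-2 - 40*A^-6 - 6*A^-10
  A^-6 * (8*d^2) = 8*A^-2 + 16*A^-6 + 8*A^-10
  A^-8 * (d^3) = -A^-2 - 3*A^-6 - 3*A^-10 - A^-14
Summing the groups: <K> = -A^18 + 2*A^14 - 3*A^10 + 4*A^6 - 4*A^2 + 4*A^-2 - 2*A^-6 + 2*A^-10 - A^-14
Normalise by the writhe: (-A^3)^(-w) = (-A^3)^(2) = A^6, so f(A) = A^6 * <K> = -A^24 + 2*A^20 - 3*A^16 + 4*A^12 - 4*A^8 + 4*A^4 - 2 + 2*A^-4 - A^-8.
Substitute A = t^(-1/4), i.e. A^e → t^(-e/4): V(t) = -t^2 + 2*t - 2 + 4*t^-1 - 4*t^-2 + 4*t^-3 - 3*t^-4 + 2*t^-5 - t^-6

Answer: -t^2 + 2*t - 2 + 4*t^-1 - 4*t^-2 + 4*t^-3 - 3*t^-4 + 2*t^-5 - t^-6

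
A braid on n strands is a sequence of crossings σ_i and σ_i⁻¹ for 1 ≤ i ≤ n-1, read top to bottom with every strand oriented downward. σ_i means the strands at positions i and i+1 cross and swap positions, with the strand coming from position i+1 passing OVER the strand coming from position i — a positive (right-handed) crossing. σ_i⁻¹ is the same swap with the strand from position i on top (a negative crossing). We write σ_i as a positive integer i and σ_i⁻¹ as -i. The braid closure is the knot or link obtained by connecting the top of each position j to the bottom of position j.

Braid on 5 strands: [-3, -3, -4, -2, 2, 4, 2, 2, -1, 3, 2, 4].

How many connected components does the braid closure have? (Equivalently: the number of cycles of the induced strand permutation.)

1

Derivation:
Track the strand permutation on 5 strands, starting from identity.
  step 1: s3^-1 swaps positions 3,4 -> [1 2 4 3 5]
  step 2: s3^-1 swaps positions 3,4 -> [1 2 3 4 5]
  step 3: s4^-1 swaps positions 4,5 -> [1 2 3 5 4]
  step 4: s2^-1 swaps positions 2,3 -> [1 3 2 5 4]
  step 5: s2 swaps positions 2,3 -> [1 2 3 5 4]
  step 6: s4 swaps positions 4,5 -> [1 2 3 4 5]
  step 7: s2 swaps positions 2,3 -> [1 3 2 4 5]
  step 8: s2 swaps positions 2,3 -> [1 2 3 4 5]
  step 9: s1^-1 swaps positions 1,2 -> [2 1 3 4 5]
  step 10: s3 swaps positions 3,4 -> [2 1 4 3 5]
  step 11: s2 swaps positions 2,3 -> [2 4 1 3 5]
  step 12: s4 swaps positions 4,5 -> [2 4 1 5 3]
Final permutation (position -> original strand): [2 4 1 5 3]
Closure components = cycle count of this permutation = 1.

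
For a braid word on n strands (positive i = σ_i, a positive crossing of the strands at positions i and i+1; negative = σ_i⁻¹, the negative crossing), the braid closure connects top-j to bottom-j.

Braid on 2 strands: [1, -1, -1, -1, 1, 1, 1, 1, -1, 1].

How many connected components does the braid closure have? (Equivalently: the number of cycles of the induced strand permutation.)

Track the strand permutation on 2 strands, starting from identity.
  step 1: s1 swaps positions 1,2 -> [2 1]
  step 2: s1^-1 swaps positions 1,2 -> [1 2]
  step 3: s1^-1 swaps positions 1,2 -> [2 1]
  step 4: s1^-1 swaps positions 1,2 -> [1 2]
  step 5: s1 swaps positions 1,2 -> [2 1]
  step 6: s1 swaps positions 1,2 -> [1 2]
  step 7: s1 swaps positions 1,2 -> [2 1]
  step 8: s1 swaps positions 1,2 -> [1 2]
  step 9: s1^-1 swaps positions 1,2 -> [2 1]
  step 10: s1 swaps positions 1,2 -> [1 2]
Final permutation (position -> original strand): [1 2]
Closure components = cycle count of this permutation = 2.

Answer: 2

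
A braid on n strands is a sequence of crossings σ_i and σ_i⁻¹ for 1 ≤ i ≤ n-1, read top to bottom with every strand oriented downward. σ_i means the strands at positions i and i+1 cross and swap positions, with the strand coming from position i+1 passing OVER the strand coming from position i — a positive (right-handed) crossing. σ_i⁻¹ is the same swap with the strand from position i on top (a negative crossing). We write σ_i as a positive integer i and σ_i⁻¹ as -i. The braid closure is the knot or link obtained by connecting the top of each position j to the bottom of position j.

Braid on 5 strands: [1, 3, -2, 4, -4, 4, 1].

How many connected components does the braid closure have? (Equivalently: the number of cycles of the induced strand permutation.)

2

Derivation:
Track the strand permutation on 5 strands, starting from identity.
  step 1: s1 swaps positions 1,2 -> [2 1 3 4 5]
  step 2: s3 swaps positions 3,4 -> [2 1 4 3 5]
  step 3: s2^-1 swaps positions 2,3 -> [2 4 1 3 5]
  step 4: s4 swaps positions 4,5 -> [2 4 1 5 3]
  step 5: s4^-1 swaps positions 4,5 -> [2 4 1 3 5]
  step 6: s4 swaps positions 4,5 -> [2 4 1 5 3]
  step 7: s1 swaps positions 1,2 -> [4 2 1 5 3]
Final permutation (position -> original strand): [4 2 1 5 3]
Closure components = cycle count of this permutation = 2.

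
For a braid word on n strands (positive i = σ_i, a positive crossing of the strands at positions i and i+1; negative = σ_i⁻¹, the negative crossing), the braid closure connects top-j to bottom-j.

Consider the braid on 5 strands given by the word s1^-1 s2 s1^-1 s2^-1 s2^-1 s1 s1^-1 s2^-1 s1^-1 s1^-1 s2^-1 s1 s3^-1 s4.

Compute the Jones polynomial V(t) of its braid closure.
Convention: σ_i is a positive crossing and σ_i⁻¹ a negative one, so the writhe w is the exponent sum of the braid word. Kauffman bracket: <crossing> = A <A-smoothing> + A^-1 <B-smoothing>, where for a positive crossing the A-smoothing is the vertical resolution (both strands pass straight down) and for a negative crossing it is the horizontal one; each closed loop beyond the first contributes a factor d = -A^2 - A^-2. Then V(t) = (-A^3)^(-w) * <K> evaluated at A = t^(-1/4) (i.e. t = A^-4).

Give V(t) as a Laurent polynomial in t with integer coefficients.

The presented braid s1^-1 s2 s1^-1 s2^-1 s2^-1 s1 s1^-1 s2^-1 s1^-1 s1^-1 s2^-1 s1 s3^-1 s4 on 5 strands reduces by inverse Markov moves (closure unchanged at each step):
  Destabilize: the word has the form β·s4 where s4 occurs only as the final letter (β ∈ B_4); drop it and the last strand → 4 strands.
  Destabilize: the word has the form β·s3^-1 where s3^-1 occurs only as the final letter (β ∈ B_3); drop it and the last strand → 3 strands.
  Deconjugate: the word is γ·β·γ⁻¹ with γ = s1^-1 s2 (prefix) and γ⁻¹ = s2^-1 s1 (suffix); strip both.
Reduced to β = s1^-1 s2^-1 s2^-1 s1 s1^-1 s2^-1 s1^-1 s1^-1 on 3 strands, 8 crossings.
Compute on β:
First cancel adjacent σ_i σ_i⁻¹ pairs (Reidemeister II — same braid, same closure): s1^-1 s2^-1 s2^-1 s1 s1^-1 s2^-1 s1^-1 s1^-1 → s1^-1 s2^-1 s2^-1 s2^-1 s1^-1 s1^-1.
Braid: s1^-1 s2^-1 s2^-1 s2^-1 s1^-1 s1^-1 on 3 strands, 6 crossings.
Writhe w = (#positive) - (#negative) = 0 - 6 = -6.
State-sum expansion of <K>. There are 2^6 = 64 states.
Smooth each crossing (0=||, 1=⌣⌢); contribution A^(Σ sign_k(1-2s_k)) * d^(L-1).
Tabulate the states by total A-exponent and number of loops L (A-exp: L × count):
  A^6: L=5 ×1
  A^4: L=4 ×6
  A^2: L=3 ×15
  A^0: L=2 ×18, L=4 ×2
  A^-2: L=1 ×9, L=3 ×6
  A^-4: L=2 ×6
  A^-6: L=3 ×1
Each group contributes A^e * Σ count * d^(L-1):
Powers of d = -A^2 - A^-2: d^2 = A^4 + 2 + A^-4; d^3 = -A^6 - 3*A^2 - 3*A^-2 - A^-6; d^4 = A^8 + 4*A^4 + 6 + 4*A^-4 + A^-8.
  A^6 * (d^4) = A^14 + 4*A^10 + 6*A^6 + 4*A^2 + A^-2
  A^4 * (6*d^3) = -6*A^10 - 18*A^6 - 18*A^2 - 6*A^-2
  A^2 * (15*d^2) = 15*A^6 + 30*A^2 + 15*A^-2
  A^0 * (18*d + 2*d^3) = -2*A^6 - 24*A^2 - 24*A^-2 - 2*A^-6
  A^-2 * (9 + 6*d^2) = 6*A^2 + 21*A^-2 + 6*A^-6
  A^-4 * (6*d) = -6*A^-2 - 6*A^-6
  A^-6 * (d^2) = A^-2 + 2*A^-6 + A^-10
Summing the groups: <K> = A^14 - 2*A^10 + A^6 - 2*A^2 + 2*A^-2 + A^-10
Normalise by the writhe: (-A^3)^(-w) = (-A^3)^(6) = A^18, so f(A) = A^18 * <K> = A^32 - 2*A^28 + A^24 - 2*A^20 + 2*A^16 + A^8.
Substitute A = t^(-1/4), i.e. A^e → t^(-e/4): V(t) = t^-2 + 2*t^-4 - 2*t^-5 + t^-6 - 2*t^-7 + t^-8

Answer: t^-2 + 2*t^-4 - 2*t^-5 + t^-6 - 2*t^-7 + t^-8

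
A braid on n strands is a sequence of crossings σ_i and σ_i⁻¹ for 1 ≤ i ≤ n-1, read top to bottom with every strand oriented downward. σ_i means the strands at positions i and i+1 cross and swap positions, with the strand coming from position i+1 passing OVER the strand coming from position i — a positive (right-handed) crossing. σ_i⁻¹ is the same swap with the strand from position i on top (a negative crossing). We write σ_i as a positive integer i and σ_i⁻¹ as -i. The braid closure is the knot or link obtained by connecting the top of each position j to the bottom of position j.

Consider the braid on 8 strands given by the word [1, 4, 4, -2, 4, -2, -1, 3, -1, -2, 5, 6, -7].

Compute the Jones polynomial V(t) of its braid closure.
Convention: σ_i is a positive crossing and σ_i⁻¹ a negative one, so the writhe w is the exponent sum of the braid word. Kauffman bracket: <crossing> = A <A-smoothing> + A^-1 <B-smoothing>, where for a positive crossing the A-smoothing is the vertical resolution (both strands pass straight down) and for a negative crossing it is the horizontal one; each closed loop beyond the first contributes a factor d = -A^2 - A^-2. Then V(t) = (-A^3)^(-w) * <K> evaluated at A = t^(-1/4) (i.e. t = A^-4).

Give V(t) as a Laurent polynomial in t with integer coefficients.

The presented braid s1 s4 s4 s2^-1 s4 s2^-1 s1^-1 s3 s1^-1 s2^-1 s5 s6 s7^-1 on 8 strands reduces by inverse Markov moves (closure unchanged at each step):
  Destabilize: the word has the form β·s7^-1 where s7^-1 occurs only as the final letter (β ∈ B_7); drop it and the last strand → 7 strands.
  Destabilize: the word has the form β·s6 where s6 occurs only as the final letter (β ∈ B_6); drop it and the last strand → 6 strands.
  Destabilize: the word has the form β·s5 where s5 occurs only as the final letter (β ∈ B_5); drop it and the last strand → 5 strands.
Reduced to β = s1 s4 s4 s2^-1 s4 s2^-1 s1^-1 s3 s1^-1 s2^-1 on 5 strands, 10 crossings.
Compute on β:
Braid: s1 s4 s4 s2^-1 s4 s2^-1 s1^-1 s3 s1^-1 s2^-1 on 5 strands, 10 crossings.
Writhe w = (#positive) - (#negative) = 5 - 5 = 0.
Computing the Kauffman bracket via state sum. There are 2^10 = 1024 states.
Each crossing splits two ways (0=vertical, 1=horizontal). The state's weight is A^(#A-smoothings - #B-smoothings) * d^(loops - 1).
Tabulate the states by total A-exponent and number of loops L (A-exp: L × count):
  A^10: L=6 ×1
  A^8: L=5 ×10
  A^6: L=4 ×40, L=6 ×5
  A^4: L=3 ×80, L=5 ×39, L=7 ×1
  A^2: L=2 ×79, L=4 ×117, L=6 ×14
  A^0: L=1 ×30, L=3 ×158, L=5 ×62, L=7 ×2
  A^-2: L=2 ×84, L=4 ×111, L=6 ×15
  A^-4: L=1 ×9, L=3 ×74, L=5 ×36, L=7 ×1
  A^-6: L=2 ×12, L=4 ×29, L=6 ×4
  A^-8: L=3 ×6, L=5 ×4
  A^-10: L=4 ×1
Each group contributes A^e * Σ count * d^(L-1):
Powers of d = -A^2 - A^-2: d^2 = A^4 + 2 + A^-4; d^3 = -A^6 - 3*A^2 - 3*A^-2 - A^-6; d^4 = A^8 + 4*A^4 + 6 + 4*A^-4 + A^-8; d^5 = -A^10 - 5*A^6 - 10*A^2 - 10*A^-2 - 5*A^-6 - A^-10; d^6 = A^12 + 6*A^8 + 15*A^4 + 20 + 15*A^-4 + 6*A^-8 + A^-12.
  A^10 * (d^5) = -A^20 - 5*A^16 - 10*A^12 - 10*A^8 - 5*A^4 - 1
  A^8 * (10*d^4) = 10*A^16 + 40*A^12 + 60*A^8 + 40*A^4 + 10
  A^6 * (40*d^3 + 5*d^5) = -5*A^16 - 65*A^12 - 170*A^8 - 170*A^4 - 65 - 5*A^-4
  A^4 * (80*d^2 + 39*d^4 + d^6) = A^16 + 45*A^12 + 251*A^8 + 414*A^4 + 251 + 45*A^-4 + A^-8
  A^2 * (79*d + 117*d^3 + 14*d^5) = -14*A^12 - 187*A^8 - 570*A^4 - 570 - 187*A^-4 - 14*A^-8
  A^0 * (30 + 158*d^2 + 62*d^4 + 2*d^6) = 2*A^12 + 74*A^8 + 436*A^4 + 758 + 436*A^-4 + 74*A^-8 + 2*A^-12
  A^-2 * (84*d + 111*d^3 + 15*d^5) = -15*A^8 - 186*A^4 - 567 - 567*A^-4 - 186*A^-8 - 15*A^-12
  A^-4 * (9 + 74*d^2 + 36*d^4 + d^6) = A^8 + 42*A^4 + 233 + 393*A^-4 + 233*A^-8 + 42*A^-12 + A^-16
  A^-6 * (12*d + 29*d^3 + 4*d^5) = -4*A^4 - 49 - 139*A^-4 - 139*A^-8 - 49*A^-12 - 4*A^-16
  A^-8 * (6*d^2 + 4*d^4) = 4 + 22*A^-4 + 36*A^-8 + 22*A^-12 + 4*A^-16
  A^-10 * (d^3) = -A^-4 - 3*A^-8 - 3*A^-12 - A^-16
Summing the groups: <K> = -A^20 + A^16 - 2*A^12 + 4*A^8 - 3*A^4 + 4 - 3*A^-4 + 2*A^-8 - A^-12
Normalise by the writhe: (-A^3)^(-w) = (-A^3)^(0) = 1, so f(A) = 1 * <K> = -A^20 + A^16 - 2*A^12 + 4*A^8 - 3*A^4 + 4 - 3*A^-4 + 2*A^-8 - A^-12.
Substitute A = t^(-1/4), i.e. A^e → t^(-e/4): V(t) = -t^3 + 2*t^2 - 3*t + 4 - 3*t^-1 + 4*t^-2 - 2*t^-3 + t^-4 - t^-5

Answer: -t^3 + 2*t^2 - 3*t + 4 - 3*t^-1 + 4*t^-2 - 2*t^-3 + t^-4 - t^-5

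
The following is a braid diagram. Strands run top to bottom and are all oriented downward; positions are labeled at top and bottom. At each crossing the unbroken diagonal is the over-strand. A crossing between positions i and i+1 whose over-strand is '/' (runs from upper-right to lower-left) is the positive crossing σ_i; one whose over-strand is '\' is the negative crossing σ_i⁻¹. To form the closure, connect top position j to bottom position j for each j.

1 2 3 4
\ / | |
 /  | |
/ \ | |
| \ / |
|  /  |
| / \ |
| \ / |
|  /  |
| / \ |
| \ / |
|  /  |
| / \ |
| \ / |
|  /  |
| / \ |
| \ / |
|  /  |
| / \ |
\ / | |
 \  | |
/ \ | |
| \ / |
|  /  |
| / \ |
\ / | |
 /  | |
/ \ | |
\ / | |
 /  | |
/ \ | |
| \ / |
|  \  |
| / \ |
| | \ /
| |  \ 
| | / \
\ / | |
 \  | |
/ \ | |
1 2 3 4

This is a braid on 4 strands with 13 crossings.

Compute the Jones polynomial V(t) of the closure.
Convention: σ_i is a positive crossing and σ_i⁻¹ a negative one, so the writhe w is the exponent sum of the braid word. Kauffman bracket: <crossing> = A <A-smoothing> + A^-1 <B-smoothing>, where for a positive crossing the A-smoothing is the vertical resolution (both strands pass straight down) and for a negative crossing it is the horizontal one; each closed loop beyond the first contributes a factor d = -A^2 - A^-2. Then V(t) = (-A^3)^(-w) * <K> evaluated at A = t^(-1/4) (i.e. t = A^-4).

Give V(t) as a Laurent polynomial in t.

-t^9 + t^8 - 2*t^7 + 3*t^6 - 2*t^5 + 2*t^4 - t^3 + t^2

Derivation:
Reading the diagram top to bottom ('/'-over between positions i,i+1 = s_i, '\'-over = s_i^-1): braid word = s1 s2 s2 s2 s2 s2 s1^-1 s2 s1 s1 s2^-1 s3^-1 s1^-1.
The presented braid s1 s2 s2 s2 s2 s2 s1^-1 s2 s1 s1 s2^-1 s3^-1 s1^-1 on 4 strands reduces by inverse Markov moves (closure unchanged at each step):
  Deconjugate: the word is γ·β·γ⁻¹ with γ = s1 (prefix) and γ⁻¹ = s1^-1 (suffix); strip both.
  Destabilize: the word has the form β·s3^-1 where s3^-1 occurs only as the final letter (β ∈ B_3); drop it and the last strand → 3 strands.
  Deconjugate: the word is γ·β·γ⁻¹ with γ = s2 (prefix) and γ⁻¹ = s2^-1 (suffix); strip both.
Reduced to β = s2 s2 s2 s2 s1^-1 s2 s1 s1 on 3 strands, 8 crossings.
Compute on β:
Braid: s2 s2 s2 s2 s1^-1 s2 s1 s1 on 3 strands, 8 crossings.
Writhe w = (#positive) - (#negative) = 7 - 1 = 6.
Enumerate smoothing states for the bracket polynomial. There are 2^8 = 256 states.
Smooth each crossing (0=||, 1=⌣⌢); contribution A^(Σ sign_k(1-2s_k)) * d^(L-1).
Tabulate the states by total A-exponent and number of loops L (A-exp: L × count):
  A^8: L=2 ×1
  A^6: L=1 ×5, L=3 ×3
  A^4: L=2 ×27, L=4 ×1
  A^2: L=1 ×18, L=3 ×38
  A^0: L=2 ×41, L=4 ×29
  A^-2: L=3 ×44, L=5 ×12
  A^-4: L=4 ×26, L=6 ×2
  A^-6: L=5 ×8
  A^-8: L=6 ×1
Each group contributes A^e * Σ count * d^(L-1):
Powers of d = -A^2 - A^-2: d^2 = A^4 + 2 + A^-4; d^3 = -A^6 - 3*A^2 - 3*A^-2 - A^-6; d^4 = A^8 + 4*A^4 + 6 + 4*A^-4 + A^-8; d^5 = -A^10 - 5*A^6 - 10*A^2 - 10*A^-2 - 5*A^-6 - A^-10.
  A^8 * (d) = -A^10 - A^6
  A^6 * (5 + 3*d^2) = 3*A^10 + 11*A^6 + 3*A^2
  A^4 * (27*d + d^3) = -A^10 - 30*A^6 - 30*A^2 - A^-2
  A^2 * (18 + 38*d^2) = 38*A^6 + 94*A^2 + 38*A^-2
  A^0 * (41*d + 29*d^3) = -29*A^6 - 128*A^2 - 128*A^-2 - 29*A^-6
  A^-2 * (44*d^2 + 12*d^4) = 12*A^6 + 92*A^2 + 160*A^-2 + 92*A^-6 + 12*A^-10
  A^-4 * (26*d^3 + 2*d^5) = -2*A^6 - 36*A^2 - 98*A^-2 - 98*A^-6 - 36*A^-10 - 2*A^-14
  A^-6 * (8*d^4) = 8*A^2 + 32*A^-2 + 48*A^-6 + 32*A^-10 + 8*A^-14
  A^-8 * (d^5) = -A^2 - 5*A^-2 - 10*A^-6 - 10*A^-10 - 5*A^-14 - A^-18
Summing the groups: <K> = A^10 - A^6 + 2*A^2 - 2*A^-2 + 3*A^-6 - 2*A^-10 + A^-14 - A^-18
Normalise by the writhe: (-A^3)^(-w) = (-A^3)^(-6) = A^-18, so f(A) = A^-18 * <K> = A^-8 - A^-12 + 2*A^-16 - 2*A^-20 + 3*A^-24 - 2*A^-28 + A^-32 - A^-36.
Substitute A = t^(-1/4), i.e. A^e → t^(-e/4): V(t) = -t^9 + t^8 - 2*t^7 + 3*t^6 - 2*t^5 + 2*t^4 - t^3 + t^2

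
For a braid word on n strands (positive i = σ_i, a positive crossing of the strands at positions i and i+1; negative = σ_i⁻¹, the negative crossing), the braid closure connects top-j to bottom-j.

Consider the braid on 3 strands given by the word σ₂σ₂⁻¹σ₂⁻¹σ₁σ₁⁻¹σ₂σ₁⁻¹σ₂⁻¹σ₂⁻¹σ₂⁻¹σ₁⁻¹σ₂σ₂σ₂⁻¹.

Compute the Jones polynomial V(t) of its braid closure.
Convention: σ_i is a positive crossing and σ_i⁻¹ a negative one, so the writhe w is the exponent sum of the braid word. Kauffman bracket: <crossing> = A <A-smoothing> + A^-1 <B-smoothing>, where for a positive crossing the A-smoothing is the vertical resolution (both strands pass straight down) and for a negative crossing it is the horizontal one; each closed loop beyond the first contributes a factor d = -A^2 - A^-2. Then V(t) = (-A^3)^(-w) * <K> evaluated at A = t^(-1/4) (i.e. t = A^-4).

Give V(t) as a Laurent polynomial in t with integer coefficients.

t^-1 - t^-2 + 2*t^-3 - t^-4 + t^-5 - t^-6

Derivation:
The presented braid s2 s2^-1 s2^-1 s1 s1^-1 s2 s1^-1 s2^-1 s2^-1 s2^-1 s1^-1 s2 s2 s2^-1 on 3 strands reduces by inverse Markov moves (closure unchanged at each step):
  Deconjugate: the word is γ·β·γ⁻¹ with γ = s2 s2^-1 (prefix) and γ⁻¹ = s2 s2^-1 (suffix); strip both.
  Deconjugate: the word is γ·β·γ⁻¹ with γ = s2^-1 s1 (prefix) and γ⁻¹ = s1^-1 s2 (suffix); strip both.
Reduced to β = s1^-1 s2 s1^-1 s2^-1 s2^-1 s2^-1 on 3 strands, 6 crossings.
Compute on β:
Braid: s1^-1 s2 s1^-1 s2^-1 s2^-1 s2^-1 on 3 strands, 6 crossings.
Writhe w = (#positive) - (#negative) = 1 - 5 = -4.
Enumerate smoothing states for the bracket polynomial. There are 2^6 = 64 states.
Each crossing splits two ways (0=vertical, 1=horizontal). The state's weight is A^(#A-smoothings - #B-smoothings) * d^(loops - 1).
Tabulate the states by total A-exponent and number of loops L (A-exp: L × count):
  A^6: L=4 ×1
  A^4: L=3 ×6
  A^2: L=2 ×12, L=4 ×3
  A^0: L=1 ×9, L=3 ×10, L=5 ×1
  A^-2: L=2 ×12, L=4 ×3
  A^-4: L=1 ×2, L=3 ×4
  A^-6: L=2 ×1
Each group contributes A^e * Σ count * d^(L-1):
Powers of d = -A^2 - A^-2: d^2 = A^4 + 2 + A^-4; d^3 = -A^6 - 3*A^2 - 3*A^-2 - A^-6; d^4 = A^8 + 4*A^4 + 6 + 4*A^-4 + A^-8.
  A^6 * (d^3) = -A^12 - 3*A^8 - 3*A^4 - 1
  A^4 * (6*d^2) = 6*A^8 + 12*A^4 + 6
  A^2 * (12*d + 3*d^3) = -3*A^8 - 21*A^4 - 21 - 3*A^-4
  A^0 * (9 + 10*d^2 + d^4) = A^8 + 14*A^4 + 35 + 14*A^-4 + A^-8
  A^-2 * (12*d + 3*d^3) = -3*A^4 - 21 - 21*A^-4 - 3*A^-8
  A^-4 * (2 + 4*d^2) = 4 + 10*A^-4 + 4*A^-8
  A^-6 * (d) = -A^-4 - A^-8
Summing the groups: <K> = -A^12 + A^8 - A^4 + 2 - A^-4 + A^-8
Normalise by the writhe: (-A^3)^(-w) = (-A^3)^(4) = A^12, so f(A) = A^12 * <K> = -A^24 + A^20 - A^16 + 2*A^12 - A^8 + A^4.
Substitute A = t^(-1/4), i.e. A^e → t^(-e/4): V(t) = t^-1 - t^-2 + 2*t^-3 - t^-4 + t^-5 - t^-6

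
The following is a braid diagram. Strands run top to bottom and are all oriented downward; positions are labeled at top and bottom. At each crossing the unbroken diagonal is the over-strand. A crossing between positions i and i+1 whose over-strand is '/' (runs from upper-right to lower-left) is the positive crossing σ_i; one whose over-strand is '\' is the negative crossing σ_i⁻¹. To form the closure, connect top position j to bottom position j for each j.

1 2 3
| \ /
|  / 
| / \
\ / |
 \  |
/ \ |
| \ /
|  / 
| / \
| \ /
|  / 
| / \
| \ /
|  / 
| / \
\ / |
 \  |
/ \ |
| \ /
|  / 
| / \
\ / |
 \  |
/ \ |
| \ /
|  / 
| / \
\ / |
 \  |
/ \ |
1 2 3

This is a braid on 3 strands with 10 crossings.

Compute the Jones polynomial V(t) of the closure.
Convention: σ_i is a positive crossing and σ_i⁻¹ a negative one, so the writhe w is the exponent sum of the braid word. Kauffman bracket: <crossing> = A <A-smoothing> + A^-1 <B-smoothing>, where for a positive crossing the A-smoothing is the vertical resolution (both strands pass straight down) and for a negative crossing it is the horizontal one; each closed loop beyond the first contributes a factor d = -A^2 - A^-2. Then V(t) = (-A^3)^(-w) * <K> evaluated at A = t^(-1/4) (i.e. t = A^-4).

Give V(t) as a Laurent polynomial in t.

Reading the diagram top to bottom ('/'-over between positions i,i+1 = s_i, '\'-over = s_i^-1): braid word = s2 s1^-1 s2 s2 s2 s1^-1 s2 s1^-1 s2 s1^-1.
Braid: s2 s1^-1 s2 s2 s2 s1^-1 s2 s1^-1 s2 s1^-1 on 3 strands, 10 crossings.
Writhe w = (#positive) - (#negative) = 6 - 4 = 2.
Computing the Kauffman bracket via state sum. There are 2^10 = 1024 states.
For each crossing: s=0 is the vertical smoothing, s=1 horizontal. Crossing k contributes A^(sign_k * (1 - 2*s_k)); loop factor d = -A^2 - A^-2.
Tabulate the states by total A-exponent and number of loops L (A-exp: L × count):
  A^10: L=5 ×1
  A^8: L=4 ×10
  A^6: L=3 ×42, L=5 ×3
  A^4: L=2 ×90, L=4 ×29, L=6 ×1
  A^2: L=1 ×87, L=3 ×110, L=5 ×13
  A^0: L=2 ×179, L=4 ×71, L=6 ×2
  A^-2: L=3 ×187, L=5 ×23
  A^-4: L=4 ×117, L=6 ×3
  A^-6: L=5 ×45
  A^-8: L=6 ×10
  A^-10: L=7 ×1
Each group contributes A^e * Σ count * d^(L-1):
Powers of d = -A^2 - A^-2: d^2 = A^4 + 2 + A^-4; d^3 = -A^6 - 3*A^2 - 3*A^-2 - A^-6; d^4 = A^8 + 4*A^4 + 6 + 4*A^-4 + A^-8; d^5 = -A^10 - 5*A^6 - 10*A^2 - 10*A^-2 - 5*A^-6 - A^-10; d^6 = A^12 + 6*A^8 + 15*A^4 + 20 + 15*A^-4 + 6*A^-8 + A^-12.
  A^10 * (d^4) = A^18 + 4*A^14 + 6*A^10 + 4*A^6 + A^2
  A^8 * (10*d^3) = -10*A^14 - 30*A^10 - 30*A^6 - 10*A^2
  A^6 * (42*d^2 + 3*d^4) = 3*A^14 + 54*A^10 + 102*A^6 + 54*A^2 + 3*A^-2
  A^4 * (90*d + 29*d^3 + d^5) = -A^14 - 34*A^10 - 187*A^6 - 187*A^2 - 34*A^-2 - A^-6
  A^2 * (87 + 110*d^2 + 13*d^4) = 13*A^10 + 162*A^6 + 385*A^2 + 162*A^-2 + 13*A^-6
  A^0 * (179*d + 71*d^3 + 2*d^5) = -2*A^10 - 81*A^6 - 412*A^2 - 412*A^-2 - 81*A^-6 - 2*A^-10
  A^-2 * (187*d^2 + 23*d^4) = 23*A^6 + 279*A^2 + 512*A^-2 + 279*A^-6 + 23*A^-10
  A^-4 * (117*d^3 + 3*d^5) = -3*A^6 - 132*A^2 - 381*A^-2 - 381*A^-6 - 132*A^-10 - 3*A^-14
  A^-6 * (45*d^4) = 45*A^2 + 180*A^-2 + 270*A^-6 + 180*A^-10 + 45*A^-14
  A^-8 * (10*d^5) = -10*A^2 - 50*A^-2 - 100*A^-6 - 100*A^-10 - 50*A^-14 - 10*A^-18
  A^-10 * (d^6) = A^2 + 6*A^-2 + 15*A^-6 + 20*A^-10 + 15*A^-14 + 6*A^-18 + A^-22
Summing the groups: <K> = A^18 - 4*A^14 + 7*A^10 - 10*A^6 + 14*A^2 - 14*A^-2 + 14*A^-6 - 11*A^-10 + 7*A^-14 - 4*A^-18 + A^-22
Normalise by the writhe: (-A^3)^(-w) = (-A^3)^(-2) = A^-6, so f(A) = A^-6 * <K> = A^12 - 4*A^8 + 7*A^4 - 10 + 14*A^-4 - 14*A^-8 + 14*A^-12 - 11*A^-16 + 7*A^-20 - 4*A^-24 + A^-28.
Substitute A = t^(-1/4), i.e. A^e → t^(-e/4): V(t) = t^7 - 4*t^6 + 7*t^5 - 11*t^4 + 14*t^3 - 14*t^2 + 14*t - 10 + 7*t^-1 - 4*t^-2 + t^-3

Answer: t^7 - 4*t^6 + 7*t^5 - 11*t^4 + 14*t^3 - 14*t^2 + 14*t - 10 + 7*t^-1 - 4*t^-2 + t^-3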